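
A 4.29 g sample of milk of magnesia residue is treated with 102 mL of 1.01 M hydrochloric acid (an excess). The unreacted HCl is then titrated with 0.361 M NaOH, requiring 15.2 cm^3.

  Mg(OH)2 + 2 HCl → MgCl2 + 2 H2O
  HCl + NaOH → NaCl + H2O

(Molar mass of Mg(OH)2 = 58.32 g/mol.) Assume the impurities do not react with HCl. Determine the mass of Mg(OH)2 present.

n(HCl) added = 0.102 × 1.01 = 0.103 mol
n(NaOH) used in back-titration = 0.0152 × 0.361 = 5.49 × 10^-3 mol
n(HCl) left over = 5.49 × 10^-3 mol (1:1 ratio)
n(HCl) consumed by analyte = 0.103 − 5.49 × 10^-3 = 0.0975 mol
From the 1:2 ratio, n(Mg(OH)2) = 1/2 × 0.0975 = 0.0488 mol
mass of Mg(OH)2 = 0.0488 × 58.32 = 2.84 g

2.84 g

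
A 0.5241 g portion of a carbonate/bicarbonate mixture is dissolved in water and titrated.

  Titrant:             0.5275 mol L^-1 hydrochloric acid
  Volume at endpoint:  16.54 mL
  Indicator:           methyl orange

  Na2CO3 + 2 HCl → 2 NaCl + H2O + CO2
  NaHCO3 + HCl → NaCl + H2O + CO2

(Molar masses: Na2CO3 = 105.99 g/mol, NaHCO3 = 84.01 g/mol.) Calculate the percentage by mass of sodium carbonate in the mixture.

n(HCl) = 0.01654 × 0.5275 = 8.725 × 10^-3 mol
Let x = n(Na2CO3), y = n(NaHCO3).
Titrant: 2x + 1y = 8.725 × 10^-3;  mass: 105.99x + 84.01y = 0.5241
Solving, x = 3.367 × 10^-3 mol, y = 1.990 × 10^-3 mol
mass of Na2CO3 = 3.367 × 10^-3 × 105.99 = 0.3569 g
% Na2CO3 = 0.3569 / 0.5241 × 100 = 68.10 %

68.10 %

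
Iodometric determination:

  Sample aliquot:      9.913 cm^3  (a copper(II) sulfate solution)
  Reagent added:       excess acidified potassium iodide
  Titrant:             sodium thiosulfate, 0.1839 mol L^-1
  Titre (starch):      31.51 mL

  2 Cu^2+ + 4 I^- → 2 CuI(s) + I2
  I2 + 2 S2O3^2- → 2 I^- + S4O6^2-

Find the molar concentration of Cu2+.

0.5846 mol/L

n(S2O3^2-) = 0.03151 × 0.1839 = 5.795 × 10^-3 mol
n(I2) = n(S2O3^2-)/2 = 2.897 × 10^-3 mol
From the 2:1 ratio, n(Cu2+) in the aliquot = 2/1 × 2.897 × 10^-3 = 5.795 × 10^-3 mol
[Cu2+] = 5.795 × 10^-3 / 0.009913 = 0.5846 mol/L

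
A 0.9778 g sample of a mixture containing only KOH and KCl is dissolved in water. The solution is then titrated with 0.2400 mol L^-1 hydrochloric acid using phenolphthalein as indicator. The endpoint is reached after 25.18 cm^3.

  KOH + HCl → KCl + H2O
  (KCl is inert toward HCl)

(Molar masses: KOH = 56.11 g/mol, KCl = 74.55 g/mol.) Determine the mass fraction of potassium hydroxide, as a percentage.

34.68 %

n(HCl) = 0.02518 × 0.2400 = 6.043 × 10^-3 mol
Let x = n(KOH), y = n(KCl).
Titrant: 1x = 6.043 × 10^-3;  mass: 56.11x + 74.55y = 0.9778
Solving, x = 6.043 × 10^-3 mol, y = 8.568 × 10^-3 mol
mass of KOH = 6.043 × 10^-3 × 56.11 = 0.3391 g
% KOH = 0.3391 / 0.9778 × 100 = 34.68 %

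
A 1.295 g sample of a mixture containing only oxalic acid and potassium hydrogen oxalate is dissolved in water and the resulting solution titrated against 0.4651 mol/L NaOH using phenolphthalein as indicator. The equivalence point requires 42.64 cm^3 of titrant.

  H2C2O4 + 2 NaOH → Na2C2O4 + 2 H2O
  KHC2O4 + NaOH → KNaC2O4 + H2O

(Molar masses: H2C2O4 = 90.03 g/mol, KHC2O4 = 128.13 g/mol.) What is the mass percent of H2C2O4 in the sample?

52.11 %

n(NaOH) = 0.04264 × 0.4651 = 0.01983 mol
Let x = n(H2C2O4), y = n(KHC2O4).
Titrant: 2x + 1y = 0.01983;  mass: 90.03x + 128.13y = 1.295
Solving, x = 7.496 × 10^-3 mol, y = 4.840 × 10^-3 mol
mass of H2C2O4 = 7.496 × 10^-3 × 90.03 = 0.6749 g
% H2C2O4 = 0.6749 / 1.295 × 100 = 52.11 %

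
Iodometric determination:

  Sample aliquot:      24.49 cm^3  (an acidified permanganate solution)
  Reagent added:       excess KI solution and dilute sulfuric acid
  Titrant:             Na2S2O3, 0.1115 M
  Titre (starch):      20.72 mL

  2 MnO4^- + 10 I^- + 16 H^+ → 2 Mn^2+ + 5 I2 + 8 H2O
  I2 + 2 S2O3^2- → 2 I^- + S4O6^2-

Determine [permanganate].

0.01887 M

n(S2O3^2-) = 0.02072 × 0.1115 = 2.310 × 10^-3 mol
n(I2) = n(S2O3^2-)/2 = 1.155 × 10^-3 mol
From the 2:5 ratio, n(MnO4^-) in the aliquot = 2/5 × 1.155 × 10^-3 = 4.621 × 10^-4 mol
[MnO4^-] = 4.621 × 10^-4 / 0.02449 = 0.01887 mol/L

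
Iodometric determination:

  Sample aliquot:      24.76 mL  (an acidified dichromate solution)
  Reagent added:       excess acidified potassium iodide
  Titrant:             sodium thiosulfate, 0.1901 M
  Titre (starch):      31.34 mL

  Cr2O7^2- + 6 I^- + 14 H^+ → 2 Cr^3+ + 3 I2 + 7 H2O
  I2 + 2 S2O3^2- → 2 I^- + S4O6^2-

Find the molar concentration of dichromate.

0.04010 M

n(S2O3^2-) = 0.03134 × 0.1901 = 5.958 × 10^-3 mol
n(I2) = n(S2O3^2-)/2 = 2.979 × 10^-3 mol
From the 1:3 ratio, n(Cr2O7^2-) in the aliquot = 1/3 × 2.979 × 10^-3 = 9.930 × 10^-4 mol
[Cr2O7^2-] = 9.930 × 10^-4 / 0.02476 = 0.04010 mol/L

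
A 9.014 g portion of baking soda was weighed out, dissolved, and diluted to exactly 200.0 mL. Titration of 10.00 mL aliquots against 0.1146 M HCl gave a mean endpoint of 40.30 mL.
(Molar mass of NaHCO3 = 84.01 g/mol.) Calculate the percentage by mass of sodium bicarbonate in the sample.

NaHCO3 + HCl → NaCl + H2O + CO2
n(HCl) per titration = 0.04030 × 0.1146 = 4.618 × 10^-3 mol
n(NaHCO3) in each aliquot = 4.618 × 10^-3 mol (1:1 ratio)
n(NaHCO3) in the whole flask = 4.618 × 10^-3 × 200.0/10.00 = 0.09237 mol
mass of NaHCO3 = 0.09237 × 84.01 = 7.760 g
% NaHCO3 = 7.760 / 9.014 × 100 = 86.09 %

86.09 %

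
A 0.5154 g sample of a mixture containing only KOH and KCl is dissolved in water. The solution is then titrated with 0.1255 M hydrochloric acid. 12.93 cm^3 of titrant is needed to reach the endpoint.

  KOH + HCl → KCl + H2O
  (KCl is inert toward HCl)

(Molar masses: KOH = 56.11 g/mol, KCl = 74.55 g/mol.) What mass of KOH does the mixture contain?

n(HCl) = 0.01293 × 0.1255 = 1.623 × 10^-3 mol
Let x = n(KOH), y = n(KCl).
Titrant: 1x = 1.623 × 10^-3;  mass: 56.11x + 74.55y = 0.5154
Solving, x = 1.623 × 10^-3 mol, y = 5.692 × 10^-3 mol
mass of KOH = 1.623 × 10^-3 × 56.11 = 0.09105 g

0.09105 g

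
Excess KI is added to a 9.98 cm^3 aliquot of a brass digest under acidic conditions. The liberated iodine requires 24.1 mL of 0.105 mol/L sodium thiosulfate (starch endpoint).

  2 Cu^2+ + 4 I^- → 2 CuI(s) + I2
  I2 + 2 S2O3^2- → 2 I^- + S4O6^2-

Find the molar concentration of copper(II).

0.254 mol/L

n(S2O3^2-) = 0.0241 × 0.105 = 2.53 × 10^-3 mol
n(I2) = n(S2O3^2-)/2 = 1.27 × 10^-3 mol
From the 2:1 ratio, n(Cu2+) in the aliquot = 2/1 × 1.27 × 10^-3 = 2.53 × 10^-3 mol
[Cu2+] = 2.53 × 10^-3 / 0.00998 = 0.254 mol/L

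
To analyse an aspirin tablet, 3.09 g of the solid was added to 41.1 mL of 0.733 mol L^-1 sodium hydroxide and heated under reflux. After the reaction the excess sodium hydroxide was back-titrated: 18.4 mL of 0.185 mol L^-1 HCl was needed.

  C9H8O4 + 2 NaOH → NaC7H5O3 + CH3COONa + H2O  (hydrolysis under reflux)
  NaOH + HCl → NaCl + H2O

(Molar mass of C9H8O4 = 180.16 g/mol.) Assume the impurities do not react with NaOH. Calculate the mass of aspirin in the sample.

2.41 g

n(NaOH) added = 0.0411 × 0.733 = 0.0301 mol
n(HCl) used in back-titration = 0.0184 × 0.185 = 3.40 × 10^-3 mol
n(NaOH) left over = 3.40 × 10^-3 mol (1:1 ratio)
n(NaOH) consumed by analyte = 0.0301 − 3.40 × 10^-3 = 0.0267 mol
From the 1:2 ratio, n(C9H8O4) = 1/2 × 0.0267 = 0.0134 mol
mass of C9H8O4 = 0.0134 × 180.16 = 2.41 g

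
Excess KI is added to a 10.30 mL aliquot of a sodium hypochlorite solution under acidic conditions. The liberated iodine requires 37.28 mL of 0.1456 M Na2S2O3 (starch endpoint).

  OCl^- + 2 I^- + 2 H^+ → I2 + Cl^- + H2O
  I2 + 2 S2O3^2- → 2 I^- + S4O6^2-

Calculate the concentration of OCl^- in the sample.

n(S2O3^2-) = 0.03728 × 0.1456 = 5.428 × 10^-3 mol
n(I2) = n(S2O3^2-)/2 = 2.714 × 10^-3 mol
n(OCl^-) in the aliquot = 2.714 × 10^-3 mol (1:1 ratio)
[OCl^-] = 2.714 × 10^-3 / 0.01030 = 0.2635 mol/L

0.2635 M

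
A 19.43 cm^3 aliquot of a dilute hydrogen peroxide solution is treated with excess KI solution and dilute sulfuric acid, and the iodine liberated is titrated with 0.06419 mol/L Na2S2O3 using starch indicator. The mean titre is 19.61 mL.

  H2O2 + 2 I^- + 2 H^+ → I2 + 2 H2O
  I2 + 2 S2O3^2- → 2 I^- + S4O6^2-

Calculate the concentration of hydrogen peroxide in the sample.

n(S2O3^2-) = 0.01961 × 0.06419 = 1.259 × 10^-3 mol
n(I2) = n(S2O3^2-)/2 = 6.294 × 10^-4 mol
n(H2O2) in the aliquot = 6.294 × 10^-4 mol (1:1 ratio)
[H2O2] = 6.294 × 10^-4 / 0.01943 = 0.03239 mol/L

0.03239 mol/L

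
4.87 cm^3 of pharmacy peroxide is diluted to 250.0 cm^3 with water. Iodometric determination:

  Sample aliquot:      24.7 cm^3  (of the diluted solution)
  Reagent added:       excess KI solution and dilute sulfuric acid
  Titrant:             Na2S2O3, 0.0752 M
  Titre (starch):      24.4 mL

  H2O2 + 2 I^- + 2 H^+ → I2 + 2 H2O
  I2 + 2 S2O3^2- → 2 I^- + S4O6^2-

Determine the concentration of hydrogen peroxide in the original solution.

1.91 M

n(S2O3^2-) = 0.0244 × 0.0752 = 1.83 × 10^-3 mol
n(I2) = n(S2O3^2-)/2 = 9.17 × 10^-4 mol
n(H2O2) in the aliquot = 9.17 × 10^-4 mol (1:1 ratio)
[H2O2]_dilute = 9.17 × 10^-4 / 0.0247 = 0.0371 mol/L
[H2O2]_original = 0.0371 × 250.0/4.87 = 1.91 mol/L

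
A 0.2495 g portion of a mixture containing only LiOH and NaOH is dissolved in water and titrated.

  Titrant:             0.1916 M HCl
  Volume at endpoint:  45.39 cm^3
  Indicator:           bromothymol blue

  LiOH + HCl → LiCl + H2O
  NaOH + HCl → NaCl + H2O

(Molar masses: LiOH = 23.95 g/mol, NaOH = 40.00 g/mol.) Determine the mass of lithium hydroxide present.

0.1468 g

n(HCl) = 0.04539 × 0.1916 = 8.697 × 10^-3 mol
Let x = n(LiOH), y = n(NaOH).
Titrant: 1x + 1y = 8.697 × 10^-3;  mass: 23.95x + 40.00y = 0.2495
Solving, x = 6.129 × 10^-3 mol, y = 2.568 × 10^-3 mol
mass of LiOH = 6.129 × 10^-3 × 23.95 = 0.1468 g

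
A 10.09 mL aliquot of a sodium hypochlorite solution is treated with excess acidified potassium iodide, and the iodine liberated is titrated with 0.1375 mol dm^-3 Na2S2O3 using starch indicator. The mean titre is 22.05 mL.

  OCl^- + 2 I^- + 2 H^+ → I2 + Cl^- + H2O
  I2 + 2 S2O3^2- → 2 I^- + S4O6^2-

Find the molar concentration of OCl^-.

0.1502 mol/L

n(S2O3^2-) = 0.02205 × 0.1375 = 3.032 × 10^-3 mol
n(I2) = n(S2O3^2-)/2 = 1.516 × 10^-3 mol
n(OCl^-) in the aliquot = 1.516 × 10^-3 mol (1:1 ratio)
[OCl^-] = 1.516 × 10^-3 / 0.01009 = 0.1502 mol/L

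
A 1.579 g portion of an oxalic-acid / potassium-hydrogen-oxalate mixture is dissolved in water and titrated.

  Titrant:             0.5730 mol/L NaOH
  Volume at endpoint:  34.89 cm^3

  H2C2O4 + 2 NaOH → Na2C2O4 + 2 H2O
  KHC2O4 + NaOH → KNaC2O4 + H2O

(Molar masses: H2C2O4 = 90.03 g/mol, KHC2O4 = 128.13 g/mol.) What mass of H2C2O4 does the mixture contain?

0.5322 g

n(NaOH) = 0.03489 × 0.5730 = 0.01999 mol
Let x = n(H2C2O4), y = n(KHC2O4).
Titrant: 2x + 1y = 0.01999;  mass: 90.03x + 128.13y = 1.579
Solving, x = 5.911 × 10^-3 mol, y = 8.170 × 10^-3 mol
mass of H2C2O4 = 5.911 × 10^-3 × 90.03 = 0.5322 g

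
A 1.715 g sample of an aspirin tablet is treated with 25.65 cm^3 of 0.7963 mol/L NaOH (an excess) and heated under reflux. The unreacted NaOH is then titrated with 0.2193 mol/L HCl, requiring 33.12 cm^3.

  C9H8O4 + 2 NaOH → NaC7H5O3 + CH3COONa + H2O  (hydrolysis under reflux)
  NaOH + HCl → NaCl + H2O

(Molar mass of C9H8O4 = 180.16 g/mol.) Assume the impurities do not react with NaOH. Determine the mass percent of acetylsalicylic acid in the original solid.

n(NaOH) added = 0.02565 × 0.7963 = 0.02043 mol
n(HCl) used in back-titration = 0.03312 × 0.2193 = 7.263 × 10^-3 mol
n(NaOH) left over = 7.263 × 10^-3 mol (1:1 ratio)
n(NaOH) consumed by analyte = 0.02043 − 7.263 × 10^-3 = 0.01316 mol
From the 1:2 ratio, n(C9H8O4) = 1/2 × 0.01316 = 6.581 × 10^-3 mol
mass of C9H8O4 = 6.581 × 10^-3 × 180.16 = 1.186 g
% C9H8O4 = 1.186 / 1.715 × 100 = 69.13 %

69.13 %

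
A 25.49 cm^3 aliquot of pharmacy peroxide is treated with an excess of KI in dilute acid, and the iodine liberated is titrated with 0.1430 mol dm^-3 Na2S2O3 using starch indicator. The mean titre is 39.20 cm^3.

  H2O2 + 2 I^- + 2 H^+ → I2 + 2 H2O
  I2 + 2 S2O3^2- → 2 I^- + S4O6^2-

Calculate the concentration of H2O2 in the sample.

n(S2O3^2-) = 0.03920 × 0.1430 = 5.606 × 10^-3 mol
n(I2) = n(S2O3^2-)/2 = 2.803 × 10^-3 mol
n(H2O2) in the aliquot = 2.803 × 10^-3 mol (1:1 ratio)
[H2O2] = 2.803 × 10^-3 / 0.02549 = 0.1100 mol/L

0.1100 mol/L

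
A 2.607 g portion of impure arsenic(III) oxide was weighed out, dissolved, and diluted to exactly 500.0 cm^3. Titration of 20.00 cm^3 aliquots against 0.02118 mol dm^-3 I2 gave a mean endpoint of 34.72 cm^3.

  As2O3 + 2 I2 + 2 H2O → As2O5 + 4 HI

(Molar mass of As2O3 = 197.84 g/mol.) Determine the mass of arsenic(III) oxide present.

n(I2) per titration = 0.03472 × 0.02118 = 7.354 × 10^-4 mol
From the 1:2 ratio, n(As2O3) in each aliquot = 1/2 × 7.354 × 10^-4 = 3.677 × 10^-4 mol
n(As2O3) in the whole flask = 3.677 × 10^-4 × 500.0/20.00 = 9.192 × 10^-3 mol
mass of As2O3 = 9.192 × 10^-3 × 197.84 = 1.819 g

1.819 g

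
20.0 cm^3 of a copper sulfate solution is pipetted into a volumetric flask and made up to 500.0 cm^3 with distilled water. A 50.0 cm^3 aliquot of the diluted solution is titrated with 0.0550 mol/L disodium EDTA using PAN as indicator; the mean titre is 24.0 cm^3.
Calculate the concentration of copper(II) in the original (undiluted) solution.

Cu^2+ + EDTA^4- → [Cu(EDTA)]^2-
n(EDTA) = 0.0240 × 0.0550 = 1.32 × 10^-3 mol
n(Cu2+) in the aliquot = 1.32 × 10^-3 mol (1:1 ratio)
[Cu2+]_dilute = 1.32 × 10^-3 / 0.0500 = 0.0264 mol/L
Dilution factor = 500.0 / 20.0 = 25.00
[Cu2+]_stock = 0.0264 × 25.00 = 0.660 mol/L

0.660 mol/L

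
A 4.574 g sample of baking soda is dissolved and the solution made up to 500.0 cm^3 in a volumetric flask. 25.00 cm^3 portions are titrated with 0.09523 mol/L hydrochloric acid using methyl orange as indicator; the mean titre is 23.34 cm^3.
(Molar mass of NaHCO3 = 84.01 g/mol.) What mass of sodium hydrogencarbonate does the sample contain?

NaHCO3 + HCl → NaCl + H2O + CO2
n(HCl) per titration = 0.02334 × 0.09523 = 2.223 × 10^-3 mol
n(NaHCO3) in each aliquot = 2.223 × 10^-3 mol (1:1 ratio)
n(NaHCO3) in the whole flask = 2.223 × 10^-3 × 500.0/25.00 = 0.04445 mol
mass of NaHCO3 = 0.04445 × 84.01 = 3.735 g

3.735 g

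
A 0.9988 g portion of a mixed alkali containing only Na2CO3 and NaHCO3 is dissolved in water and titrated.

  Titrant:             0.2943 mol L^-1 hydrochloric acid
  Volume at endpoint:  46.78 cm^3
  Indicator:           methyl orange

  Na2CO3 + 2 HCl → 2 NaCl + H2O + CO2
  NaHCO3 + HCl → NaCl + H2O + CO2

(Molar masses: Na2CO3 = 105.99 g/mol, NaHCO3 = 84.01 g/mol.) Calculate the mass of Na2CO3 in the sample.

n(HCl) = 0.04678 × 0.2943 = 0.01377 mol
Let x = n(Na2CO3), y = n(NaHCO3).
Titrant: 2x + 1y = 0.01377;  mass: 105.99x + 84.01y = 0.9988
Solving, x = 2.544 × 10^-3 mol, y = 8.680 × 10^-3 mol
mass of Na2CO3 = 2.544 × 10^-3 × 105.99 = 0.2696 g

0.2696 g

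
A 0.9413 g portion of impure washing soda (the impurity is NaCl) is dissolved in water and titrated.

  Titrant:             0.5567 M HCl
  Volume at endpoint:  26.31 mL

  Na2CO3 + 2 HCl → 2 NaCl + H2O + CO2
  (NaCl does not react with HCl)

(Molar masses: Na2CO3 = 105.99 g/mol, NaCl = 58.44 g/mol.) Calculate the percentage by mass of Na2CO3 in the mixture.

82.46 %

n(HCl) = 0.02631 × 0.5567 = 0.01465 mol
Let x = n(Na2CO3), y = n(NaCl).
Titrant: 2x = 0.01465;  mass: 105.99x + 58.44y = 0.9413
Solving, x = 7.323 × 10^-3 mol, y = 2.825 × 10^-3 mol
mass of Na2CO3 = 7.323 × 10^-3 × 105.99 = 0.7762 g
% Na2CO3 = 0.7762 / 0.9413 × 100 = 82.46 %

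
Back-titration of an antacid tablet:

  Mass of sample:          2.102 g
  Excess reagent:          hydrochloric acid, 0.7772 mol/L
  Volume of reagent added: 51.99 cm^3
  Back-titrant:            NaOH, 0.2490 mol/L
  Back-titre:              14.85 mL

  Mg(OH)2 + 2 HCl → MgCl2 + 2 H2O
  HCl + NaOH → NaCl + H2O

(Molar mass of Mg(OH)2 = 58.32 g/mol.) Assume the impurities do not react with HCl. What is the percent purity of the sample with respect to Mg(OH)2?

50.92 %

n(HCl) added = 0.05199 × 0.7772 = 0.04041 mol
n(NaOH) used in back-titration = 0.01485 × 0.2490 = 3.698 × 10^-3 mol
n(HCl) left over = 3.698 × 10^-3 mol (1:1 ratio)
n(HCl) consumed by analyte = 0.04041 − 3.698 × 10^-3 = 0.03671 mol
From the 1:2 ratio, n(Mg(OH)2) = 1/2 × 0.03671 = 0.01835 mol
mass of Mg(OH)2 = 0.01835 × 58.32 = 1.070 g
% Mg(OH)2 = 1.070 / 2.102 × 100 = 50.92 %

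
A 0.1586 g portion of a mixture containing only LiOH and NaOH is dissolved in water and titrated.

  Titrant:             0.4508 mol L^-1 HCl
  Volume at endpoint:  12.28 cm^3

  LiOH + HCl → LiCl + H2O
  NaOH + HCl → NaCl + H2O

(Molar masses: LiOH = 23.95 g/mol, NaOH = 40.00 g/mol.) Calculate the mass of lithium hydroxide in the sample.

n(HCl) = 0.01228 × 0.4508 = 5.536 × 10^-3 mol
Let x = n(LiOH), y = n(NaOH).
Titrant: 1x + 1y = 5.536 × 10^-3;  mass: 23.95x + 40.00y = 0.1586
Solving, x = 3.915 × 10^-3 mol, y = 1.621 × 10^-3 mol
mass of LiOH = 3.915 × 10^-3 × 23.95 = 0.09376 g

0.09376 g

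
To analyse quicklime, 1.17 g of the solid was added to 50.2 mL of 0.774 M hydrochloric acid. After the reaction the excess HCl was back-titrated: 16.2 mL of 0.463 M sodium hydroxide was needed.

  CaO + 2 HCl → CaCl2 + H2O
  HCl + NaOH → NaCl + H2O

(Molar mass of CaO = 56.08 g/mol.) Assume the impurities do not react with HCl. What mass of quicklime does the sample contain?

0.879 g

n(HCl) added = 0.0502 × 0.774 = 0.0389 mol
n(NaOH) used in back-titration = 0.0162 × 0.463 = 7.50 × 10^-3 mol
n(HCl) left over = 7.50 × 10^-3 mol (1:1 ratio)
n(HCl) consumed by analyte = 0.0389 − 7.50 × 10^-3 = 0.0314 mol
From the 1:2 ratio, n(CaO) = 1/2 × 0.0314 = 0.0157 mol
mass of CaO = 0.0157 × 56.08 = 0.879 g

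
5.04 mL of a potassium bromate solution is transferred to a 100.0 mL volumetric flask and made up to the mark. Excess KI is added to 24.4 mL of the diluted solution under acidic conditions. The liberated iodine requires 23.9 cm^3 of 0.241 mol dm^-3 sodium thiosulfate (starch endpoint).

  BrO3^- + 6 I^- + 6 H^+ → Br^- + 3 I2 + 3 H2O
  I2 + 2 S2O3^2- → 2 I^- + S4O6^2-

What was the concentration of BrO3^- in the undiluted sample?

0.781 mol/L

n(S2O3^2-) = 0.0239 × 0.241 = 5.76 × 10^-3 mol
n(I2) = n(S2O3^2-)/2 = 2.88 × 10^-3 mol
From the 1:3 ratio, n(BrO3^-) in the aliquot = 1/3 × 2.88 × 10^-3 = 9.60 × 10^-4 mol
[BrO3^-]_dilute = 9.60 × 10^-4 / 0.0244 = 0.0393 mol/L
[BrO3^-]_original = 0.0393 × 100.0/5.04 = 0.781 mol/L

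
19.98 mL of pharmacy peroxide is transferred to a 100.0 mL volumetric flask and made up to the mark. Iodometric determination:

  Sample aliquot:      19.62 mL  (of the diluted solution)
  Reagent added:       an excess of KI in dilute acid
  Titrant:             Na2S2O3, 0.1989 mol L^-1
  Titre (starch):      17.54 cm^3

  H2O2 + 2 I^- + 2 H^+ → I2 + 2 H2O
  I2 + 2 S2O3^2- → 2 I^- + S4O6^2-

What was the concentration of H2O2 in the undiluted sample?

n(S2O3^2-) = 0.01754 × 0.1989 = 3.489 × 10^-3 mol
n(I2) = n(S2O3^2-)/2 = 1.744 × 10^-3 mol
n(H2O2) in the aliquot = 1.744 × 10^-3 mol (1:1 ratio)
[H2O2]_dilute = 1.744 × 10^-3 / 0.01962 = 0.08891 mol/L
[H2O2]_original = 0.08891 × 100.0/19.98 = 0.4450 mol/L

0.4450 mol/L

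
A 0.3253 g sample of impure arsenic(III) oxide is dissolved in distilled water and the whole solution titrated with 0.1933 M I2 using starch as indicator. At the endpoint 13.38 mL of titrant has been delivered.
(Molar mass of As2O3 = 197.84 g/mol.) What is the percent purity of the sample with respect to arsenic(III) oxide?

As2O3 + 2 I2 + 2 H2O → As2O5 + 4 HI
n(I2) = 0.01338 L × 0.1933 mol/L = 2.586 × 10^-3 mol
From the 1:2 ratio, n(As2O3) = 1/2 × 2.586 × 10^-3 = 1.293 × 10^-3 mol
mass of As2O3 = 1.293 × 10^-3 × 197.84 g/mol = 0.2558 g
% As2O3 = 0.2558 / 0.3253 × 100 = 78.65 %

78.65 %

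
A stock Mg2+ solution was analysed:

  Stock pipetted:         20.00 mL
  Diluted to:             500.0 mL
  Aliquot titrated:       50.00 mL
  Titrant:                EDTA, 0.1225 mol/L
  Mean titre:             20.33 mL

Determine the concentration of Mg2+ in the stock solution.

1.245 mol/L

Mg^2+ + EDTA^4- → [Mg(EDTA)]^2-
n(EDTA) = 0.02033 × 0.1225 = 2.490 × 10^-3 mol
n(Mg2+) in the aliquot = 2.490 × 10^-3 mol (1:1 ratio)
[Mg2+]_dilute = 2.490 × 10^-3 / 0.05000 = 0.04981 mol/L
Dilution factor = 500.0 / 20.00 = 25.00
[Mg2+]_stock = 0.04981 × 25.00 = 1.245 mol/L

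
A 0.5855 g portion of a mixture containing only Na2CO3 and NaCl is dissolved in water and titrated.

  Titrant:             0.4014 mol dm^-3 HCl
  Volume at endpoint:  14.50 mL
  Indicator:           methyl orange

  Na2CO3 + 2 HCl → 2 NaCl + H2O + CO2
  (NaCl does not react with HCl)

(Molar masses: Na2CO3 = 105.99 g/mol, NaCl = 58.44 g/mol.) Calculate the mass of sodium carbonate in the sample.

n(HCl) = 0.01450 × 0.4014 = 5.820 × 10^-3 mol
Let x = n(Na2CO3), y = n(NaCl).
Titrant: 2x = 5.820 × 10^-3;  mass: 105.99x + 58.44y = 0.5855
Solving, x = 2.910 × 10^-3 mol, y = 4.741 × 10^-3 mol
mass of Na2CO3 = 2.910 × 10^-3 × 105.99 = 0.3084 g

0.3084 g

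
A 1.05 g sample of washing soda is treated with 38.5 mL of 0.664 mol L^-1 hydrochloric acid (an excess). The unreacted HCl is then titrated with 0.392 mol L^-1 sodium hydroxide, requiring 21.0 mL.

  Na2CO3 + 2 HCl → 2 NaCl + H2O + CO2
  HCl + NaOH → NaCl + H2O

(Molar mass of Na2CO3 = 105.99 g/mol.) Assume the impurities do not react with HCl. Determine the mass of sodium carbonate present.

0.919 g

n(HCl) added = 0.0385 × 0.664 = 0.0256 mol
n(NaOH) used in back-titration = 0.0210 × 0.392 = 8.23 × 10^-3 mol
n(HCl) left over = 8.23 × 10^-3 mol (1:1 ratio)
n(HCl) consumed by analyte = 0.0256 − 8.23 × 10^-3 = 0.0173 mol
From the 1:2 ratio, n(Na2CO3) = 1/2 × 0.0173 = 8.67 × 10^-3 mol
mass of Na2CO3 = 8.67 × 10^-3 × 105.99 = 0.919 g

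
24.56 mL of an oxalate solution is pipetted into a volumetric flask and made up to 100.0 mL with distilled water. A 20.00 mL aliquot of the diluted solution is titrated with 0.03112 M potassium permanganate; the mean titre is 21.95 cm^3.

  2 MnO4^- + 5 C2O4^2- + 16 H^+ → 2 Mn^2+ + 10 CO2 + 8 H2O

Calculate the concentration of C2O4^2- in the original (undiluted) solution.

0.3477 M

n(KMnO4) = 0.02195 × 0.03112 = 6.831 × 10^-4 mol
From the 5:2 ratio, n(C2O4^2-) in the aliquot = 5/2 × 6.831 × 10^-4 = 1.708 × 10^-3 mol
[C2O4^2-]_dilute = 1.708 × 10^-3 / 0.02000 = 0.08539 mol/L
Dilution factor = 100.0 / 24.56 = 4.072
[C2O4^2-]_stock = 0.08539 × 4.072 = 0.3477 mol/L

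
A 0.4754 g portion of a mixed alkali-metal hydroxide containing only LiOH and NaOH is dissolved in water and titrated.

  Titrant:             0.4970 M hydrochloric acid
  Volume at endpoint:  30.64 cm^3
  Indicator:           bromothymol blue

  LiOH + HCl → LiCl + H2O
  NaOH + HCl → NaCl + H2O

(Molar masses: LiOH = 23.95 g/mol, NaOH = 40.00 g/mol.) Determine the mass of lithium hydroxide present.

0.1995 g

n(HCl) = 0.03064 × 0.4970 = 0.01523 mol
Let x = n(LiOH), y = n(NaOH).
Titrant: 1x + 1y = 0.01523;  mass: 23.95x + 40.00y = 0.4754
Solving, x = 8.332 × 10^-3 mol, y = 6.896 × 10^-3 mol
mass of LiOH = 8.332 × 10^-3 × 23.95 = 0.1995 g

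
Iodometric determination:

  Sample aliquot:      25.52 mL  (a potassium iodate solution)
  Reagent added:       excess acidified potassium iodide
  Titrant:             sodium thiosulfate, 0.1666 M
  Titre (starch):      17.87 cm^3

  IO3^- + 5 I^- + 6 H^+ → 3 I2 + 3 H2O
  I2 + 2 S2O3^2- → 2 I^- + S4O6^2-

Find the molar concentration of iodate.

0.01944 M

n(S2O3^2-) = 0.01787 × 0.1666 = 2.977 × 10^-3 mol
n(I2) = n(S2O3^2-)/2 = 1.489 × 10^-3 mol
From the 1:3 ratio, n(IO3^-) in the aliquot = 1/3 × 1.489 × 10^-3 = 4.962 × 10^-4 mol
[IO3^-] = 4.962 × 10^-4 / 0.02552 = 0.01944 mol/L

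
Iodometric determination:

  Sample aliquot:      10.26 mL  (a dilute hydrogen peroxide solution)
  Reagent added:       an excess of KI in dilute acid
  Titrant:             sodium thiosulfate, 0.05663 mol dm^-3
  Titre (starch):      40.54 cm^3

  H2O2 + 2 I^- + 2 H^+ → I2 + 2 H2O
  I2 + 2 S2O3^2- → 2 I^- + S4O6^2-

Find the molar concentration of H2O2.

0.1119 mol/L

n(S2O3^2-) = 0.04054 × 0.05663 = 2.296 × 10^-3 mol
n(I2) = n(S2O3^2-)/2 = 1.148 × 10^-3 mol
n(H2O2) in the aliquot = 1.148 × 10^-3 mol (1:1 ratio)
[H2O2] = 1.148 × 10^-3 / 0.01026 = 0.1119 mol/L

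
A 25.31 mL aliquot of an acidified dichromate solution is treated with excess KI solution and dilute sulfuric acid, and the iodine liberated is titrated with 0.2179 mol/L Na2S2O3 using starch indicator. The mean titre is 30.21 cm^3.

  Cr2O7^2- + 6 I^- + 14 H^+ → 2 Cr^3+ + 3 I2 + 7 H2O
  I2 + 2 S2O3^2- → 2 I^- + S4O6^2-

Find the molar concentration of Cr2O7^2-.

0.04335 mol/L

n(S2O3^2-) = 0.03021 × 0.2179 = 6.583 × 10^-3 mol
n(I2) = n(S2O3^2-)/2 = 3.291 × 10^-3 mol
From the 1:3 ratio, n(Cr2O7^2-) in the aliquot = 1/3 × 3.291 × 10^-3 = 1.097 × 10^-3 mol
[Cr2O7^2-] = 1.097 × 10^-3 / 0.02531 = 0.04335 mol/L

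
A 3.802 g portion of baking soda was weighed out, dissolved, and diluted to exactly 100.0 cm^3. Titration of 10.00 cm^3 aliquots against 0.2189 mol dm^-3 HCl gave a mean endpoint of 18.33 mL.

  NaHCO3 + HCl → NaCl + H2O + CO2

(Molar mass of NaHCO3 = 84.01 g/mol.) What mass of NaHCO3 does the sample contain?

n(HCl) per titration = 0.01833 × 0.2189 = 4.012 × 10^-3 mol
n(NaHCO3) in each aliquot = 4.012 × 10^-3 mol (1:1 ratio)
n(NaHCO3) in the whole flask = 4.012 × 10^-3 × 100.0/10.00 = 0.04012 mol
mass of NaHCO3 = 0.04012 × 84.01 = 3.371 g

3.371 g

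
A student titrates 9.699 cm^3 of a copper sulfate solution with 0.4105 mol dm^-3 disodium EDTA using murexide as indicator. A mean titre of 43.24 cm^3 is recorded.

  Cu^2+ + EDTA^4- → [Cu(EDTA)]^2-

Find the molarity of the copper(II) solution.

1.830 mol/L

n(EDTA) = 0.04324 L × 0.4105 mol/L = 0.01775 mol
n(Cu2+) = 0.01775 mol (1:1 mole ratio)
[Cu2+] = 0.01775 mol / 0.009699 L = 1.830 mol/L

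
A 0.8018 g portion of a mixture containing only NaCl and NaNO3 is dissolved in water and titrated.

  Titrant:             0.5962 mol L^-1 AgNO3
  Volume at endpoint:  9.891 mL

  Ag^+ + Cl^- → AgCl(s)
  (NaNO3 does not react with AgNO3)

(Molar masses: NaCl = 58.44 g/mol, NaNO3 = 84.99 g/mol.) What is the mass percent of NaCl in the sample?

42.98 %

n(AgNO3) = 0.009891 × 0.5962 = 5.897 × 10^-3 mol
Let x = n(NaCl), y = n(NaNO3).
Titrant: 1x = 5.897 × 10^-3;  mass: 58.44x + 84.99y = 0.8018
Solving, x = 5.897 × 10^-3 mol, y = 5.379 × 10^-3 mol
mass of NaCl = 5.897 × 10^-3 × 58.44 = 0.3446 g
% NaCl = 0.3446 / 0.8018 × 100 = 42.98 %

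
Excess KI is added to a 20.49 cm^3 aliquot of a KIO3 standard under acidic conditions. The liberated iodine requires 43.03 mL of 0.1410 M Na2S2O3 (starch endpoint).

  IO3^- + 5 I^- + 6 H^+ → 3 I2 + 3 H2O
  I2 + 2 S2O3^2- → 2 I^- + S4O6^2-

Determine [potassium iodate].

n(S2O3^2-) = 0.04303 × 0.1410 = 6.067 × 10^-3 mol
n(I2) = n(S2O3^2-)/2 = 3.034 × 10^-3 mol
From the 1:3 ratio, n(IO3^-) in the aliquot = 1/3 × 3.034 × 10^-3 = 1.011 × 10^-3 mol
[IO3^-] = 1.011 × 10^-3 / 0.02049 = 0.04935 mol/L

0.04935 M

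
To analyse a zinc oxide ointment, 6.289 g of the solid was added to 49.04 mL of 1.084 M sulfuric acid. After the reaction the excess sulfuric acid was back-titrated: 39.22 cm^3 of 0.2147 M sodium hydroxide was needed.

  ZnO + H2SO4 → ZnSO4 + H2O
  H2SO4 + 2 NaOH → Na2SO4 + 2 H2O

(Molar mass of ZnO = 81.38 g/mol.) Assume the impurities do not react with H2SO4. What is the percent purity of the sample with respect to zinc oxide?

n(H2SO4) added = 0.04904 × 1.084 = 0.05316 mol
n(NaOH) used in back-titration = 0.03922 × 0.2147 = 8.421 × 10^-3 mol
From the 1:2 ratio, n(H2SO4) left over = 1/2 × 8.421 × 10^-3 = 4.210 × 10^-3 mol
n(H2SO4) consumed by analyte = 0.05316 − 4.210 × 10^-3 = 0.04895 mol
n(ZnO) = 0.04895 mol (1:1 ratio)
mass of ZnO = 0.04895 × 81.38 = 3.983 g
% ZnO = 3.983 / 6.289 × 100 = 63.34 %

63.34 %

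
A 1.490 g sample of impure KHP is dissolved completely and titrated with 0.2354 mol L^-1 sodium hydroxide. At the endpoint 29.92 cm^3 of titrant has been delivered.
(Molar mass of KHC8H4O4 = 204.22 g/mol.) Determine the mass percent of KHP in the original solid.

KHC8H4O4 + NaOH → KNaC8H4O4 + H2O
n(NaOH) = 0.02992 L × 0.2354 mol/L = 7.043 × 10^-3 mol
n(KHC8H4O4) = 7.043 × 10^-3 mol (1:1 ratio)
mass of KHC8H4O4 = 7.043 × 10^-3 × 204.22 g/mol = 1.438 g
% KHC8H4O4 = 1.438 / 1.490 × 100 = 96.53 %

96.53 %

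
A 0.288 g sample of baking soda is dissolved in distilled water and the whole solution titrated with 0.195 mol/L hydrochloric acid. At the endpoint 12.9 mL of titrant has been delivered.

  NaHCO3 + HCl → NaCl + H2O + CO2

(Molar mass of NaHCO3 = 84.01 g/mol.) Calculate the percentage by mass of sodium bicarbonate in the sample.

n(HCl) = 0.0129 L × 0.195 mol/L = 2.52 × 10^-3 mol
n(NaHCO3) = 2.52 × 10^-3 mol (1:1 ratio)
mass of NaHCO3 = 2.52 × 10^-3 × 84.01 g/mol = 0.211 g
% NaHCO3 = 0.211 / 0.288 × 100 = 73.4 %

73.4 %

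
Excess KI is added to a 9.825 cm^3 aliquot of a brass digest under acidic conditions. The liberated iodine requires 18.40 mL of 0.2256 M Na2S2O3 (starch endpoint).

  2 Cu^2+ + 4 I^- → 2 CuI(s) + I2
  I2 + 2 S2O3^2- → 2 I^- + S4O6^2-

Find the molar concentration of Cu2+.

0.4225 M

n(S2O3^2-) = 0.01840 × 0.2256 = 4.151 × 10^-3 mol
n(I2) = n(S2O3^2-)/2 = 2.076 × 10^-3 mol
From the 2:1 ratio, n(Cu2+) in the aliquot = 2/1 × 2.076 × 10^-3 = 4.151 × 10^-3 mol
[Cu2+] = 4.151 × 10^-3 / 0.009825 = 0.4225 mol/L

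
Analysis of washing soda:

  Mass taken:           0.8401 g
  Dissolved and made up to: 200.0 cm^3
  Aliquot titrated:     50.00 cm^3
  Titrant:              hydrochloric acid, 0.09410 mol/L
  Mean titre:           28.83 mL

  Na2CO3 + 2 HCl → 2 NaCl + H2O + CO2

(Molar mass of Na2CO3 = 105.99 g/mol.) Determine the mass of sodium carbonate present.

0.5751 g

n(HCl) per titration = 0.02883 × 0.09410 = 2.713 × 10^-3 mol
From the 1:2 ratio, n(Na2CO3) in each aliquot = 1/2 × 2.713 × 10^-3 = 1.356 × 10^-3 mol
n(Na2CO3) in the whole flask = 1.356 × 10^-3 × 200.0/50.00 = 5.426 × 10^-3 mol
mass of Na2CO3 = 5.426 × 10^-3 × 105.99 = 0.5751 g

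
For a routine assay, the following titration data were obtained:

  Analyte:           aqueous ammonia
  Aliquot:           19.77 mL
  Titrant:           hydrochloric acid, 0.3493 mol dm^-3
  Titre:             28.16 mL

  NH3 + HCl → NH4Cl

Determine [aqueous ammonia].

n(HCl) = 0.02816 L × 0.3493 mol/L = 9.836 × 10^-3 mol
n(NH3) = 9.836 × 10^-3 mol (1:1 mole ratio)
[NH3] = 9.836 × 10^-3 mol / 0.01977 L = 0.4975 mol/L

0.4975 mol/L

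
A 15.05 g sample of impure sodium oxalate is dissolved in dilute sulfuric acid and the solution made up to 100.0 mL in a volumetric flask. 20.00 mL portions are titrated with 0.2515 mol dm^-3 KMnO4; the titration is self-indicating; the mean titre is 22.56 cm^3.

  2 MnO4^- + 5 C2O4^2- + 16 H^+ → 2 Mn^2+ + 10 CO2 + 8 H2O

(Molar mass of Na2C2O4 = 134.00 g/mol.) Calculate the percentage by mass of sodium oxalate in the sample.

n(KMnO4) per titration = 0.02256 × 0.2515 = 5.674 × 10^-3 mol
From the 5:2 ratio, n(Na2C2O4) in each aliquot = 5/2 × 5.674 × 10^-3 = 0.01418 mol
n(Na2C2O4) in the whole flask = 0.01418 × 100.0/20.00 = 0.07092 mol
mass of Na2C2O4 = 0.07092 × 134.00 = 9.504 g
% Na2C2O4 = 9.504 / 15.05 × 100 = 63.15 %

63.15 %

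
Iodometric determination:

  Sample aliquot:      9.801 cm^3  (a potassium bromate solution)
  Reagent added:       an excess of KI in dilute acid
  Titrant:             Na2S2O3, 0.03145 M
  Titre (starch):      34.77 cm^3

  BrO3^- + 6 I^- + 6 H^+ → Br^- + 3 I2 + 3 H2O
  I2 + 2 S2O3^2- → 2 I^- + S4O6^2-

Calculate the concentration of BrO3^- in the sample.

0.01860 M

n(S2O3^2-) = 0.03477 × 0.03145 = 1.094 × 10^-3 mol
n(I2) = n(S2O3^2-)/2 = 5.468 × 10^-4 mol
From the 1:3 ratio, n(BrO3^-) in the aliquot = 1/3 × 5.468 × 10^-4 = 1.823 × 10^-4 mol
[BrO3^-] = 1.823 × 10^-4 / 0.009801 = 0.01860 mol/L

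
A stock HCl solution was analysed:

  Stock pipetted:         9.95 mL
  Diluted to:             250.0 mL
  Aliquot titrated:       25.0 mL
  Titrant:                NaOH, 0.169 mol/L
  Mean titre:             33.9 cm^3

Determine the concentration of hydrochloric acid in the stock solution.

5.76 mol/L

HCl + NaOH → NaCl + H2O
n(NaOH) = 0.0339 × 0.169 = 5.73 × 10^-3 mol
n(HCl) in the aliquot = 5.73 × 10^-3 mol (1:1 ratio)
[HCl]_dilute = 5.73 × 10^-3 / 0.0250 = 0.229 mol/L
Dilution factor = 250.0 / 9.95 = 25.13
[HCl]_stock = 0.229 × 25.13 = 5.76 mol/L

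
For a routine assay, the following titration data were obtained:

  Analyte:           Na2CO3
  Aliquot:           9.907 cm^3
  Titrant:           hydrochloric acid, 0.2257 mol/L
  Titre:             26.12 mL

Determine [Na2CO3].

Na2CO3 + 2 HCl → 2 NaCl + H2O + CO2
n(HCl) = 0.02612 L × 0.2257 mol/L = 5.895 × 10^-3 mol
From the 1:2 mole ratio, n(Na2CO3) = 1/2 × 5.895 × 10^-3 = 2.948 × 10^-3 mol
[Na2CO3] = 2.948 × 10^-3 mol / 0.009907 L = 0.2975 mol/L

0.2975 mol/L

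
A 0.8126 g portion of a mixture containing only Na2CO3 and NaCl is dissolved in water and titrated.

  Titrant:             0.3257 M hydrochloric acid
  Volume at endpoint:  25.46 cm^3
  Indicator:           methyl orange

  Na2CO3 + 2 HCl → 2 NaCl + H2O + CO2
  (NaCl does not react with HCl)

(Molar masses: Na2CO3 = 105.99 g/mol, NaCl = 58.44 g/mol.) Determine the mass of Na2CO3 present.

n(HCl) = 0.02546 × 0.3257 = 8.292 × 10^-3 mol
Let x = n(Na2CO3), y = n(NaCl).
Titrant: 2x = 8.292 × 10^-3;  mass: 105.99x + 58.44y = 0.8126
Solving, x = 4.146 × 10^-3 mol, y = 6.385 × 10^-3 mol
mass of Na2CO3 = 4.146 × 10^-3 × 105.99 = 0.4395 g

0.4395 g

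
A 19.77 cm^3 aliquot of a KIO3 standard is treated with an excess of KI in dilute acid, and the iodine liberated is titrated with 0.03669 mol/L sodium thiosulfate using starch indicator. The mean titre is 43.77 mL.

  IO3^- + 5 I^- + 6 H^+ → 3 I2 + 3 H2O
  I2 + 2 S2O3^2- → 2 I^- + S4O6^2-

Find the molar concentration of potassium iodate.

0.01354 mol/L

n(S2O3^2-) = 0.04377 × 0.03669 = 1.606 × 10^-3 mol
n(I2) = n(S2O3^2-)/2 = 8.030 × 10^-4 mol
From the 1:3 ratio, n(IO3^-) in the aliquot = 1/3 × 8.030 × 10^-4 = 2.677 × 10^-4 mol
[IO3^-] = 2.677 × 10^-4 / 0.01977 = 0.01354 mol/L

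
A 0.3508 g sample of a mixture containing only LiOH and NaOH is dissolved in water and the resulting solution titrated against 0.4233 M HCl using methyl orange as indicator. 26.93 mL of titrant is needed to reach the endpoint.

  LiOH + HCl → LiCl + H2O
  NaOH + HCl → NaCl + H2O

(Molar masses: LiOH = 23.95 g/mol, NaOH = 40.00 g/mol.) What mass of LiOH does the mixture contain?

n(HCl) = 0.02693 × 0.4233 = 0.01140 mol
Let x = n(LiOH), y = n(NaOH).
Titrant: 1x + 1y = 0.01140;  mass: 23.95x + 40.00y = 0.3508
Solving, x = 6.553 × 10^-3 mol, y = 4.846 × 10^-3 mol
mass of LiOH = 6.553 × 10^-3 × 23.95 = 0.1569 g

0.1569 g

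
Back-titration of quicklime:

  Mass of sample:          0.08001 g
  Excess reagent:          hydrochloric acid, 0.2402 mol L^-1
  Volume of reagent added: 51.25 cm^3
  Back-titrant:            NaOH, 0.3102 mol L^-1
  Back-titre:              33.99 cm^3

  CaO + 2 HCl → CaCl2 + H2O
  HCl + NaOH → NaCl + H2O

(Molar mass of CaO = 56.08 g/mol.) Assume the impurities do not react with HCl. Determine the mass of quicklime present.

0.04953 g

n(HCl) added = 0.05125 × 0.2402 = 0.01231 mol
n(NaOH) used in back-titration = 0.03399 × 0.3102 = 0.01054 mol
n(HCl) left over = 0.01054 mol (1:1 ratio)
n(HCl) consumed by analyte = 0.01231 − 0.01054 = 1.767 × 10^-3 mol
From the 1:2 ratio, n(CaO) = 1/2 × 1.767 × 10^-3 = 8.833 × 10^-4 mol
mass of CaO = 8.833 × 10^-4 × 56.08 = 0.04953 g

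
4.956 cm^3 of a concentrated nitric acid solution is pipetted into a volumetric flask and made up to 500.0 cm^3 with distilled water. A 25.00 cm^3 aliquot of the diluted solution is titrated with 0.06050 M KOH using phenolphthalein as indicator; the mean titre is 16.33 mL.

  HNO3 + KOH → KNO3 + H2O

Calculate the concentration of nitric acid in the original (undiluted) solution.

3.987 M

n(KOH) = 0.01633 × 0.06050 = 9.880 × 10^-4 mol
n(HNO3) in the aliquot = 9.880 × 10^-4 mol (1:1 ratio)
[HNO3]_dilute = 9.880 × 10^-4 / 0.02500 = 0.03952 mol/L
Dilution factor = 500.0 / 4.956 = 100.9
[HNO3]_stock = 0.03952 × 100.9 = 3.987 mol/L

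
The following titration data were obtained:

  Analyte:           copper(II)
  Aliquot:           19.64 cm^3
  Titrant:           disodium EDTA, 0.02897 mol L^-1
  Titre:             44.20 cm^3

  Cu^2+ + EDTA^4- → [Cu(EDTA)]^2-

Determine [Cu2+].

n(EDTA) = 0.04420 L × 0.02897 mol/L = 1.280 × 10^-3 mol
n(Cu2+) = 1.280 × 10^-3 mol (1:1 mole ratio)
[Cu2+] = 1.280 × 10^-3 mol / 0.01964 L = 0.06520 mol/L

0.06520 mol/L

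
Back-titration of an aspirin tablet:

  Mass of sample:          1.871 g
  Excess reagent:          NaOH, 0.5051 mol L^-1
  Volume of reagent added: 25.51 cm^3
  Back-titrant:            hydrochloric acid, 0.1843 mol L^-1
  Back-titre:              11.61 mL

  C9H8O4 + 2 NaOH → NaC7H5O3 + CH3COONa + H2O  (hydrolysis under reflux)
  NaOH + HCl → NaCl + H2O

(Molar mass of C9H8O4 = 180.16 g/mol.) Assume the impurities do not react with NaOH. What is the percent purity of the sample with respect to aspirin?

51.73 %

n(NaOH) added = 0.02551 × 0.5051 = 0.01289 mol
n(HCl) used in back-titration = 0.01161 × 0.1843 = 2.140 × 10^-3 mol
n(NaOH) left over = 2.140 × 10^-3 mol (1:1 ratio)
n(NaOH) consumed by analyte = 0.01289 − 2.140 × 10^-3 = 0.01075 mol
From the 1:2 ratio, n(C9H8O4) = 1/2 × 0.01075 = 5.373 × 10^-3 mol
mass of C9H8O4 = 5.373 × 10^-3 × 180.16 = 0.9679 g
% C9H8O4 = 0.9679 / 1.871 × 100 = 51.73 %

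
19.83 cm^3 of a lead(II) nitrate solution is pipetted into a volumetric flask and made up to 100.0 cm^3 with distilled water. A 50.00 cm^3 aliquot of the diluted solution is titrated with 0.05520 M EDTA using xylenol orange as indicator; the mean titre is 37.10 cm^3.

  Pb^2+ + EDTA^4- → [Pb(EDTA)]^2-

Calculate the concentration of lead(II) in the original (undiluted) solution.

n(EDTA) = 0.03710 × 0.05520 = 2.048 × 10^-3 mol
n(Pb2+) in the aliquot = 2.048 × 10^-3 mol (1:1 ratio)
[Pb2+]_dilute = 2.048 × 10^-3 / 0.05000 = 0.04096 mol/L
Dilution factor = 100.0 / 19.83 = 5.043
[Pb2+]_stock = 0.04096 × 5.043 = 0.2065 mol/L

0.2065 M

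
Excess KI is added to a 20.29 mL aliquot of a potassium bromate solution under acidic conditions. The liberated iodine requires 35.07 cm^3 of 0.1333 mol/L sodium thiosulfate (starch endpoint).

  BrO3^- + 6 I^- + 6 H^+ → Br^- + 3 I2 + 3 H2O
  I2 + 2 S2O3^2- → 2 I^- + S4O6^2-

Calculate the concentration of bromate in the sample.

n(S2O3^2-) = 0.03507 × 0.1333 = 4.675 × 10^-3 mol
n(I2) = n(S2O3^2-)/2 = 2.337 × 10^-3 mol
From the 1:3 ratio, n(BrO3^-) in the aliquot = 1/3 × 2.337 × 10^-3 = 7.791 × 10^-4 mol
[BrO3^-] = 7.791 × 10^-4 / 0.02029 = 0.03840 mol/L

0.03840 mol/L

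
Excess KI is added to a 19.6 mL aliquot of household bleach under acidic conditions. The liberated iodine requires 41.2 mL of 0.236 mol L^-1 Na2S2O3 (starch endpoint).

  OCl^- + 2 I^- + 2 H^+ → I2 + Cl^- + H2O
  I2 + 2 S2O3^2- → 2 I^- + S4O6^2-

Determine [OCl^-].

n(S2O3^2-) = 0.0412 × 0.236 = 9.72 × 10^-3 mol
n(I2) = n(S2O3^2-)/2 = 4.86 × 10^-3 mol
n(OCl^-) in the aliquot = 4.86 × 10^-3 mol (1:1 ratio)
[OCl^-] = 4.86 × 10^-3 / 0.0196 = 0.248 mol/L

0.248 mol/L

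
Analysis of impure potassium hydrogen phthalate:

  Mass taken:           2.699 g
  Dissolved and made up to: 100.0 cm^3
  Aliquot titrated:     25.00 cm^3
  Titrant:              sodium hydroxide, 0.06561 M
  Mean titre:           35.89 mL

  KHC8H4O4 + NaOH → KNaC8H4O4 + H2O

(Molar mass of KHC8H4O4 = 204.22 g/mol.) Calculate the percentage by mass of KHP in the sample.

71.27 %

n(NaOH) per titration = 0.03589 × 0.06561 = 2.355 × 10^-3 mol
n(KHC8H4O4) in each aliquot = 2.355 × 10^-3 mol (1:1 ratio)
n(KHC8H4O4) in the whole flask = 2.355 × 10^-3 × 100.0/25.00 = 9.419 × 10^-3 mol
mass of KHC8H4O4 = 9.419 × 10^-3 × 204.22 = 1.924 g
% KHC8H4O4 = 1.924 / 2.699 × 100 = 71.27 %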